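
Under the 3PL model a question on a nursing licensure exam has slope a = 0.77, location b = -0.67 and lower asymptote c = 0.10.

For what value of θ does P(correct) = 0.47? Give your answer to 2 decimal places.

P(θ) = c + (1 − c) · 1 / (1 + exp(−a(θ − b)))
Remove guessing floor: (0.47 − 0.10)/(1 − 0.10) = 0.4111
logit = ln(0.4111/0.5889) = -0.3594
θ = b + logit/(a) = -0.67 + (-0.3594)/0.7700 = -1.1367

-1.14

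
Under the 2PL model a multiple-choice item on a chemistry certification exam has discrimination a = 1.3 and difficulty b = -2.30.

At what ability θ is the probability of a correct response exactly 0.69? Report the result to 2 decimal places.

-1.68

P(θ) = 1 / (1 + exp(−a(θ − b)))
logit = ln(0.6900/0.3100) = 0.8001
θ = b + logit/(a) = -2.30 + 0.8001/1.3000 = -1.6845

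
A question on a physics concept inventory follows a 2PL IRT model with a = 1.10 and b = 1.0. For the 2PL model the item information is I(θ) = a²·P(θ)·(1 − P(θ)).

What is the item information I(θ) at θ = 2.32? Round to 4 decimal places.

P = 1/(1+e^{-1.4520}) = 0.8103
P(1−P) = 0.8103 × 0.1897 = 0.1537
I = a² × P(1−P) = 1.10² × 0.1537 = 0.18599

0.1860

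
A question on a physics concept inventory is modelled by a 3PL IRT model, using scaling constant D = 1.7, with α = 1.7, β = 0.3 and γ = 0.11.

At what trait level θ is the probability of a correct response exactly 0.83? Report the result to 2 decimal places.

0.80

P(θ) = γ + (1 − γ) · 1 / (1 + exp(−D·α(θ − β)))
Remove guessing floor: (0.83 − 0.11)/(1 − 0.11) = 0.8090
logit = ln(0.8090/0.1910) = 1.4435
θ = β + logit/(1.7·α) = 0.3 + 1.4435/2.8900 = 0.7995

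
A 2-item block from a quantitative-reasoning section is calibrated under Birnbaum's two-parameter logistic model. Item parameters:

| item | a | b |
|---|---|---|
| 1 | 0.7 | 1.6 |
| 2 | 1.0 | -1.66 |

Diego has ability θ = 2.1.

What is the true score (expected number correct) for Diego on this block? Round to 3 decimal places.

P(θ) = 1 / (1 + exp(−a(θ − b)))
P_1 = 1/(1+e^{-0.3500}) = 0.5866
P_2 = 1/(1+e^{-3.7600}) = 0.9772
E[score] = 0.5866 + 0.9772 = 1.5639

1.564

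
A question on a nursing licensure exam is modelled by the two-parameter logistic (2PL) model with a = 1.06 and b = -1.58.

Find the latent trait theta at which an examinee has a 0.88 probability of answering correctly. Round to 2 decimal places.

0.30

P(theta) = 1 / (1 + exp(−a(theta − b)))
logit = ln(0.8800/0.1200) = 1.9924
theta = b + logit/(a) = -1.58 + 1.9924/1.0600 = 0.2997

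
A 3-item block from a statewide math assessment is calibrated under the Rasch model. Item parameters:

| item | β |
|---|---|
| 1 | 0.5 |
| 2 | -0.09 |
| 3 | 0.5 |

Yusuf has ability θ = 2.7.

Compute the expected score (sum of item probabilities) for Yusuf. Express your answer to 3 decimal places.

P(θ) = 1 / (1 + exp(−(θ − β)))
P_1 = 1/(1+e^{-2.2000}) = 0.9002
P_2 = 1/(1+e^{-2.7900}) = 0.9421
P_3 = 1/(1+e^{-2.2000}) = 0.9002
E[score] = 0.9002 + 0.9421 + 0.9002 = 2.7426

2.743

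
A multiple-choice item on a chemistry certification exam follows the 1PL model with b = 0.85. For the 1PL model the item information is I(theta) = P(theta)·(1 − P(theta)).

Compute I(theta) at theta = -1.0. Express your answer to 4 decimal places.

0.1174

P = 1/(1+e^{1.8500}) = 0.1359
P(1−P) = 0.1359 × 0.8641 = 0.1174
I = P(1−P) = 0.11741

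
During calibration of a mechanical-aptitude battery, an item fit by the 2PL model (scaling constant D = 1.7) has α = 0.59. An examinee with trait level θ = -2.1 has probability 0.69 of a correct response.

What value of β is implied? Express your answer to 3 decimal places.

-2.898

P(θ) = 1 / (1 + exp(−D·α(θ − β)))
logit(0.69) = ln(0.69/0.31) = 0.8001
β = θ − logit/(1.7·α) = -2.1 − 0.8001/1.0030 = -2.8977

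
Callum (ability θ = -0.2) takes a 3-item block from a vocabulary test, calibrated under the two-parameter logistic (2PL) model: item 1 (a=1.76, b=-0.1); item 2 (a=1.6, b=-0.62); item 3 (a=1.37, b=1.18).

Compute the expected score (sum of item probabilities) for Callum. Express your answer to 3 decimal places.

P(θ) = 1 / (1 + exp(−a(θ − b)))
P_1 = 1/(1+e^{0.1760}) = 0.4561
P_2 = 1/(1+e^{-0.6720}) = 0.6620
P_3 = 1/(1+e^{1.8906}) = 0.1312
E[score] = 0.4561 + 0.6620 + 0.1312 = 1.2492

1.249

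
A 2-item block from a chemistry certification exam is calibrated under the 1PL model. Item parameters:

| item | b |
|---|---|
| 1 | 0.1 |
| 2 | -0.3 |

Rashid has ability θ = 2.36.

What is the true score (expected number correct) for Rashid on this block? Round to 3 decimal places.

1.840

P(θ) = 1 / (1 + exp(−(θ − b)))
P_1 = 1/(1+e^{-2.2600}) = 0.9055
P_2 = 1/(1+e^{-2.6600}) = 0.9346
E[score] = 0.9055 + 0.9346 = 1.8401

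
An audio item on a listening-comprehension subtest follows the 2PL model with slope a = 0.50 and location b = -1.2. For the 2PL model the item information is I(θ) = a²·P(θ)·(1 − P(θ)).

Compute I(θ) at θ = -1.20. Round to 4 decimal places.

0.0625

P = 1/(1+e^{0.0000}) = 0.5000
P(1−P) = 0.5000 × 0.5000 = 0.2500
I = a² × P(1−P) = 0.50² × 0.2500 = 0.06250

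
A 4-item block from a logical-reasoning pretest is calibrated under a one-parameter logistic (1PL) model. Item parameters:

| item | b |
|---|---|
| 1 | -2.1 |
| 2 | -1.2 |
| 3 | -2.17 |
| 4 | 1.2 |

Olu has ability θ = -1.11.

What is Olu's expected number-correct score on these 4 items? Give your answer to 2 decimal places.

P(θ) = 1 / (1 + exp(−(θ − b)))
P_1 = 1/(1+e^{-0.9900}) = 0.7291
P_2 = 1/(1+e^{-0.0900}) = 0.5225
P_3 = 1/(1+e^{-1.0600}) = 0.7427
P_4 = 1/(1+e^{2.3100}) = 0.0903
E[score] = 0.7291 + 0.5225 + 0.7427 + 0.0903 = 2.0846

2.08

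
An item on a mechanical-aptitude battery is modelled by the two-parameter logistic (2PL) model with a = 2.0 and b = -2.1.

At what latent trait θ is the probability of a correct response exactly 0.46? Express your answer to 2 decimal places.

P(θ) = 1 / (1 + exp(−a(θ − b)))
logit = ln(0.4600/0.5400) = -0.1603
θ = b + logit/(a) = -2.1 + (-0.1603)/2.0000 = -2.1802

-2.18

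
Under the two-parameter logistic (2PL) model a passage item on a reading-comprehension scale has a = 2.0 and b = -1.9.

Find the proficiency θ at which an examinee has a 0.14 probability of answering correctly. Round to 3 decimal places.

-2.808

P(θ) = 1 / (1 + exp(−a(θ − b)))
logit = ln(0.1400/0.8600) = -1.8153
θ = b + logit/(a) = -1.9 + (-1.8153)/2.0000 = -2.8076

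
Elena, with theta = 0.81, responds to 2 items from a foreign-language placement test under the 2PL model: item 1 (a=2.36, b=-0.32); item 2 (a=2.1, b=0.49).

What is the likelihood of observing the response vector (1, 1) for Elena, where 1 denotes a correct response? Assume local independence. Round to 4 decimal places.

0.6189

P(theta) = 1 / (1 + exp(−a(theta − b)))
P_1 = 1/(1+e^{-2.6668}) = 0.9350
P_2 = 1/(1+e^{-0.6720}) = 0.6620
L = P_1 × P_2 = 0.9350 × 0.6620 = 0.61895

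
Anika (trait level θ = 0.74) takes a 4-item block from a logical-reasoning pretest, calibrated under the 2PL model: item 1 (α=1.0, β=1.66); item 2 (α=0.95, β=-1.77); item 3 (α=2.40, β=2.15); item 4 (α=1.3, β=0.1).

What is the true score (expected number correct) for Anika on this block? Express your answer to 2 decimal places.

1.93

P(θ) = 1 / (1 + exp(−α(θ − β)))
P_1 = 1/(1+e^{0.9200}) = 0.2850
P_2 = 1/(1+e^{-2.3845}) = 0.9156
P_3 = 1/(1+e^{3.3840}) = 0.0328
P_4 = 1/(1+e^{-0.8320}) = 0.6968
E[score] = 0.2850 + 0.9156 + 0.0328 + 0.6968 = 1.9302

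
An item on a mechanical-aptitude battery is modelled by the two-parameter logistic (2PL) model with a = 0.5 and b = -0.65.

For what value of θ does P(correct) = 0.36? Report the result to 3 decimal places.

P(θ) = 1 / (1 + exp(−a(θ − b)))
logit = ln(0.3600/0.6400) = -0.5754
θ = b + logit/(a) = -0.65 + (-0.5754)/0.5000 = -1.8007

-1.801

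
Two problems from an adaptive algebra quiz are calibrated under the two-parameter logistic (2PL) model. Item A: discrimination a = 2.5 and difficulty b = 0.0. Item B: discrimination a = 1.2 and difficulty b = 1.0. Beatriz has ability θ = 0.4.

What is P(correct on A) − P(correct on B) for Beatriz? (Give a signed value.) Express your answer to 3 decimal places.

0.404

P(θ) = 1 / (1 + exp(−a(θ − b)))
P_A = 0.7311
P_B = 0.3274
P_A − P_B = 0.4037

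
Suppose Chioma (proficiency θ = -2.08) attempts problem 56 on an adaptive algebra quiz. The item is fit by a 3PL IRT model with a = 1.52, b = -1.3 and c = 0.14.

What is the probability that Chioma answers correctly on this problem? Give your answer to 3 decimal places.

P(θ) = c + (1 − c) · 1 / (1 + exp(−a(θ − b)))
Exponent: 1.52 × (-2.08 − (-1.3)) = -1.1856
1/(1 + e^{1.1856}) = 0.2340
P = 0.14 + 0.86 × 0.2340 = 0.3413

0.341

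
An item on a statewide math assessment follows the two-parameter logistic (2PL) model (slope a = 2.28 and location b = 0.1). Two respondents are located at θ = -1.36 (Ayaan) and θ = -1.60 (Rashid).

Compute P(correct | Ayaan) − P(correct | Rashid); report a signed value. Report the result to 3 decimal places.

P(θ) = 1 / (1 + exp(−a(θ − b)))
P(Ayaan) = 0.0346  [exponent -3.3288]
P(Rashid) = 0.0203  [exponent -3.8760]
Difference = 0.0346 − 0.0203 = 0.0143

0.014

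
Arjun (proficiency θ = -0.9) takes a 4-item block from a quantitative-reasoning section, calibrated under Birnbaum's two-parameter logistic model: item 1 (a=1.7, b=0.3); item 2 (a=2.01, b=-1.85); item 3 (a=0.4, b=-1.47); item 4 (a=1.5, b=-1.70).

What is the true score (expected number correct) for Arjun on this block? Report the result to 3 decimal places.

2.311

P(θ) = 1 / (1 + exp(−a(θ − b)))
P_1 = 1/(1+e^{2.0400}) = 0.1151
P_2 = 1/(1+e^{-1.9095}) = 0.8710
P_3 = 1/(1+e^{-0.2280}) = 0.5568
P_4 = 1/(1+e^{-1.2000}) = 0.7685
E[score] = 0.1151 + 0.8710 + 0.5568 + 0.7685 = 2.3113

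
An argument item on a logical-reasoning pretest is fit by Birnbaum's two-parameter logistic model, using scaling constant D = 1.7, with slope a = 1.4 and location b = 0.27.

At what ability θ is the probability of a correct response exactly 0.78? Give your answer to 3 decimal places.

P(θ) = 1 / (1 + exp(−D·a(θ − b)))
logit = ln(0.7800/0.2200) = 1.2657
θ = b + logit/(1.7·a) = 0.27 + 1.2657/2.3800 = 0.8018

0.802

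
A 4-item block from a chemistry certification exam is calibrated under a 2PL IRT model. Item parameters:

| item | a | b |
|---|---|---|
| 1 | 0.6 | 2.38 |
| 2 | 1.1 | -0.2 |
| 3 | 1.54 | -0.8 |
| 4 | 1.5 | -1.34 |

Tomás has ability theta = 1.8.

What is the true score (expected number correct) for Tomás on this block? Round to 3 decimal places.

P(theta) = 1 / (1 + exp(−a(theta − b)))
P_1 = 1/(1+e^{0.3480}) = 0.4139
P_2 = 1/(1+e^{-2.2000}) = 0.9002
P_3 = 1/(1+e^{-4.0040}) = 0.9821
P_4 = 1/(1+e^{-4.7100}) = 0.9911
E[score] = 0.4139 + 0.9002 + 0.9821 + 0.9911 = 3.2873

3.287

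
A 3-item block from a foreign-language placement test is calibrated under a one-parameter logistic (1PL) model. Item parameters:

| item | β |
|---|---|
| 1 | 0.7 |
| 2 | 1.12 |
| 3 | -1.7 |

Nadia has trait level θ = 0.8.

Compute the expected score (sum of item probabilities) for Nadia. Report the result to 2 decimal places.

1.87

P(θ) = 1 / (1 + exp(−(θ − β)))
P_1 = 1/(1+e^{-0.1000}) = 0.5250
P_2 = 1/(1+e^{0.3200}) = 0.4207
P_3 = 1/(1+e^{-2.5000}) = 0.9241
E[score] = 0.5250 + 0.4207 + 0.9241 = 1.8698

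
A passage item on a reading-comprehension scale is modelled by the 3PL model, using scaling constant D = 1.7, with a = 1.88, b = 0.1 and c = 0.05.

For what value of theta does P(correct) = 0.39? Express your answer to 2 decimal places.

P(theta) = c + (1 − c) · 1 / (1 + exp(−D·a(theta − b)))
Remove guessing floor: (0.39 − 0.05)/(1 − 0.05) = 0.3579
logit = ln(0.3579/0.6421) = -0.5845
theta = b + logit/(1.7·a) = 0.1 + (-0.5845)/3.1960 = -0.0829

-0.08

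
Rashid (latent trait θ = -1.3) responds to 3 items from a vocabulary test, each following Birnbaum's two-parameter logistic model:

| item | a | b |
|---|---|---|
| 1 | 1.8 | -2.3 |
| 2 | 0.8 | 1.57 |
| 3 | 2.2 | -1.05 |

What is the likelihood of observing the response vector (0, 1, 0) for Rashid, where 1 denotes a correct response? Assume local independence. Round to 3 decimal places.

0.008

P(θ) = 1 / (1 + exp(−a(θ − b)))
P_1 = 1/(1+e^{-1.8000}) = 0.8581
P_2 = 1/(1+e^{2.2960}) = 0.0915
P_3 = 1/(1+e^{0.5500}) = 0.3659
L = (1−P_1) × P_2 × (1−P_3) = 0.1419 × 0.0915 × 0.6341 = 0.00823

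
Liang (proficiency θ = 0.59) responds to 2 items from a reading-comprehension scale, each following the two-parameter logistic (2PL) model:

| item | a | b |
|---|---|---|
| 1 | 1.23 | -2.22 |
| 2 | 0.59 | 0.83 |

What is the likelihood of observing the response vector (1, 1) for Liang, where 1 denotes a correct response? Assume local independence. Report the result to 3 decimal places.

P(θ) = 1 / (1 + exp(−a(θ − b)))
P_1 = 1/(1+e^{-3.4563}) = 0.9694
P_2 = 1/(1+e^{0.1416}) = 0.4647
L = P_1 × P_2 = 0.9694 × 0.4647 = 0.45045

0.450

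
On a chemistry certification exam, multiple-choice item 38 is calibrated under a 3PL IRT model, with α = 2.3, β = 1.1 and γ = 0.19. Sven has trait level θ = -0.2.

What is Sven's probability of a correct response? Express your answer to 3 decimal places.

P(θ) = γ + (1 − γ) · 1 / (1 + exp(−α(θ − β)))
Exponent: 2.3 × (-0.2 − 1.1) = -2.9900
1/(1 + e^{2.9900}) = 0.0479
P = 0.19 + 0.81 × 0.0479 = 0.2288

0.229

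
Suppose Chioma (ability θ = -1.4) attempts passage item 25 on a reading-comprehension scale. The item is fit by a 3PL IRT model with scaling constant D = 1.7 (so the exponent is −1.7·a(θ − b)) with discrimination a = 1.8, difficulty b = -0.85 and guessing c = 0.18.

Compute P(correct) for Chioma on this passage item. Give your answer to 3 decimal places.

0.308

P(θ) = c + (1 − c) · 1 / (1 + exp(−D·a(θ − b)))
Exponent: 1.7 × 1.8 × (-1.4 − (-0.85)) = -1.6830
1/(1 + e^{1.6830}) = 0.1567
P = 0.18 + 0.82 × 0.1567 = 0.3085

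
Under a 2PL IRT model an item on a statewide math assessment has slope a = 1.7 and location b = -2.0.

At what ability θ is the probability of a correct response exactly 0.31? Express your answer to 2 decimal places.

P(θ) = 1 / (1 + exp(−a(θ − b)))
logit = ln(0.3100/0.6900) = -0.8001
θ = b + logit/(a) = -2.0 + (-0.8001)/1.7000 = -2.4707

-2.47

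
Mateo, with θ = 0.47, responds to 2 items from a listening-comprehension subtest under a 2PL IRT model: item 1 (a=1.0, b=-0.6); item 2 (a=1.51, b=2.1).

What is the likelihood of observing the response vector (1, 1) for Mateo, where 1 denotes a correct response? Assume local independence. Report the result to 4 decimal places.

P(θ) = 1 / (1 + exp(−a(θ − b)))
P_1 = 1/(1+e^{-1.0700}) = 0.7446
P_2 = 1/(1+e^{2.4613}) = 0.0786
L = P_1 × P_2 = 0.7446 × 0.0786 = 0.05854

0.0585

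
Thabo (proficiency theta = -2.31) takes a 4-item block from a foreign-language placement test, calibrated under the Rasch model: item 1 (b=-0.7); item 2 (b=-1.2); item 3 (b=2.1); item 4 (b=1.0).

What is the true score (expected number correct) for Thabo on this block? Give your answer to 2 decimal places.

0.46

P(theta) = 1 / (1 + exp(−(theta − b)))
P_1 = 1/(1+e^{1.6100}) = 0.1666
P_2 = 1/(1+e^{1.1100}) = 0.2479
P_3 = 1/(1+e^{4.4100}) = 0.0120
P_4 = 1/(1+e^{3.3100}) = 0.0352
E[score] = 0.1666 + 0.2479 + 0.0120 + 0.0352 = 0.4617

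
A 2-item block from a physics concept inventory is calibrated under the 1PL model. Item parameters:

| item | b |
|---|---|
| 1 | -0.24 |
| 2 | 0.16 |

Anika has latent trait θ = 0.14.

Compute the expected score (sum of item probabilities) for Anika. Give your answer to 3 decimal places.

P(θ) = 1 / (1 + exp(−(θ − b)))
P_1 = 1/(1+e^{-0.3800}) = 0.5939
P_2 = 1/(1+e^{0.0200}) = 0.4950
E[score] = 0.5939 + 0.4950 = 1.0889

1.089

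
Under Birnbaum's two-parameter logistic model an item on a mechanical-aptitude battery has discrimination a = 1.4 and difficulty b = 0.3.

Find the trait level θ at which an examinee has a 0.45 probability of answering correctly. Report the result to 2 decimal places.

P(θ) = 1 / (1 + exp(−a(θ − b)))
logit = ln(0.4500/0.5500) = -0.2007
θ = b + logit/(a) = 0.3 + (-0.2007)/1.4000 = 0.1567

0.16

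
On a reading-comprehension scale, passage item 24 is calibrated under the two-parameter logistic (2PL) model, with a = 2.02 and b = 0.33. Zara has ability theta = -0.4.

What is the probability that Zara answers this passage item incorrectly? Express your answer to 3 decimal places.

0.814

P(theta) = 1 / (1 + exp(−a(theta − b)))
Exponent: 2.02 × (-0.4 − 0.33) = -1.4746
1/(1 + e^{1.4746}) = 0.1862
P(incorrect) = 1 − 0.1862 = 0.8138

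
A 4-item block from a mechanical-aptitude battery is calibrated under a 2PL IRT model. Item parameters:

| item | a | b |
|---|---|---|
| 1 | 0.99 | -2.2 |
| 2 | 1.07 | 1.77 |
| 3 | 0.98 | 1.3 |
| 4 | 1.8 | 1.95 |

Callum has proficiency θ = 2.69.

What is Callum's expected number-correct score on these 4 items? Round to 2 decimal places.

P(θ) = 1 / (1 + exp(−a(θ − b)))
P_1 = 1/(1+e^{-4.8411}) = 0.9922
P_2 = 1/(1+e^{-0.9844}) = 0.7280
P_3 = 1/(1+e^{-1.3622}) = 0.7961
P_4 = 1/(1+e^{-1.3320}) = 0.7912
E[score] = 0.9922 + 0.7280 + 0.7961 + 0.7912 = 3.3074

3.31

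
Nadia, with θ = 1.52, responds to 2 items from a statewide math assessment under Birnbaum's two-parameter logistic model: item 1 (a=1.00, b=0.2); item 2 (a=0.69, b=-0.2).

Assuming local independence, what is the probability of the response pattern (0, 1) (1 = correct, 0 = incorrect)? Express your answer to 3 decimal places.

P(θ) = 1 / (1 + exp(−a(θ − b)))
P_1 = 1/(1+e^{-1.3200}) = 0.7892
P_2 = 1/(1+e^{-1.1868}) = 0.7662
L = (1−P_1) × P_2 = 0.2108 × 0.7662 = 0.16152

0.162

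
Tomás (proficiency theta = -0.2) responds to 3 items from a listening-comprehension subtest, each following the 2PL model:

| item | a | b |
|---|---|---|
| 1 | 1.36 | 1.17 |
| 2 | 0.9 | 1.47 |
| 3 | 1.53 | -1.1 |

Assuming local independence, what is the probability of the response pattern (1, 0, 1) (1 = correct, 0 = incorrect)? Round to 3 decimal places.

P(theta) = 1 / (1 + exp(−a(theta − b)))
P_1 = 1/(1+e^{1.8632}) = 0.1343
P_2 = 1/(1+e^{1.5030}) = 0.1820
P_3 = 1/(1+e^{-1.3770}) = 0.7985
L = P_1 × (1−P_2) × P_3 = 0.1343 × 0.8180 × 0.7985 = 0.08774

0.088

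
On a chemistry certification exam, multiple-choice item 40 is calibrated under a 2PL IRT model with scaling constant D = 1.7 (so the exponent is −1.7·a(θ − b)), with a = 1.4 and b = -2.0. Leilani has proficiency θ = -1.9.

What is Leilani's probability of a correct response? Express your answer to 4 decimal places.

P(θ) = 1 / (1 + exp(−D·a(θ − b)))
Exponent: 1.7 × 1.4 × (-1.9 − (-2.0)) = 0.2380
1/(1 + e^{-0.2380}) = 0.5592
P = 0.5592

0.5592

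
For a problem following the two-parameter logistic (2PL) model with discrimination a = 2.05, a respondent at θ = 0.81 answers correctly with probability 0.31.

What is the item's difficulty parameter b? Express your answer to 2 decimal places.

1.20

P(θ) = 1 / (1 + exp(−a(θ − b)))
logit(0.31) = ln(0.31/0.69) = -0.8001
b = θ − logit/(a) = 0.81 − (-0.8001)/2.0500 = 1.2003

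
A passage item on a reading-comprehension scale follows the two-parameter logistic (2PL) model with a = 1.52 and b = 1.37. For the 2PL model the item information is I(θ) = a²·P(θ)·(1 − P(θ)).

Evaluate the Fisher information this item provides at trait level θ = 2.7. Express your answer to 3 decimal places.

P = 1/(1+e^{-2.0216}) = 0.8830
P(1−P) = 0.8830 × 0.1170 = 0.1033
I = a² × P(1−P) = 1.52² × 0.1033 = 0.23861

0.239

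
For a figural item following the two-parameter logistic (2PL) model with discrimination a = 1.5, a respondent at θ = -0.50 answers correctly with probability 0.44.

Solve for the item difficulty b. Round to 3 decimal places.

-0.339

P(θ) = 1 / (1 + exp(−a(θ − b)))
logit(0.44) = ln(0.44/0.56) = -0.2412
b = θ − logit/(a) = -0.50 − (-0.2412)/1.5000 = -0.3392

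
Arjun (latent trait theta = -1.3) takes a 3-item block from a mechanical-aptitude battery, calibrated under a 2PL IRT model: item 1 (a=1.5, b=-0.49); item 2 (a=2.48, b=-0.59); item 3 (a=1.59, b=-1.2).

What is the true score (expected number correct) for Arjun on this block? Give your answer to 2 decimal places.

P(theta) = 1 / (1 + exp(−a(theta − b)))
P_1 = 1/(1+e^{1.2150}) = 0.2288
P_2 = 1/(1+e^{1.7608}) = 0.1467
P_3 = 1/(1+e^{0.1590}) = 0.4603
E[score] = 0.2288 + 0.1467 + 0.4603 = 0.8358

0.84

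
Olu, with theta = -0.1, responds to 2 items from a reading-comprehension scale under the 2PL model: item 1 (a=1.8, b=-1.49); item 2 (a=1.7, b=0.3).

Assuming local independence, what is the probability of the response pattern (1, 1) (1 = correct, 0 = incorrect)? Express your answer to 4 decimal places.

0.3108

P(theta) = 1 / (1 + exp(−a(theta − b)))
P_1 = 1/(1+e^{-2.5020}) = 0.9243
P_2 = 1/(1+e^{0.6800}) = 0.3363
L = P_1 × P_2 = 0.9243 × 0.3363 = 0.31080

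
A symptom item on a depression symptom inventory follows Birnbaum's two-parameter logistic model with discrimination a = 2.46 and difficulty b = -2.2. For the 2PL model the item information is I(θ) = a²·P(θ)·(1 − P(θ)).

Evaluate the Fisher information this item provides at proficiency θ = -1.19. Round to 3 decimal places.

P = 1/(1+e^{-2.4846}) = 0.9231
P(1−P) = 0.9231 × 0.0769 = 0.0710
I = a² × P(1−P) = 2.46² × 0.0710 = 0.42981

0.430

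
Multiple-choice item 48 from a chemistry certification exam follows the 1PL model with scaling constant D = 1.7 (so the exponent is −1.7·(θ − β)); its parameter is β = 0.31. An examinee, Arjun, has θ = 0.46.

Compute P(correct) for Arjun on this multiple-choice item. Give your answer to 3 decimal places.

0.563

P(θ) = 1 / (1 + exp(−D·(θ − β)))
Exponent: 1.7 × (0.46 − 0.31) = 0.2550
1/(1 + e^{-0.2550}) = 0.5634
P = 0.5634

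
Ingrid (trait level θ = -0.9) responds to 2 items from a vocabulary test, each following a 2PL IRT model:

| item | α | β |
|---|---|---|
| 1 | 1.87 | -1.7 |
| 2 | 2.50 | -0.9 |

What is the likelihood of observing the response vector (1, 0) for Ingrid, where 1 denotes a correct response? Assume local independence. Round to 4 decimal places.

P(θ) = 1 / (1 + exp(−α(θ − β)))
P_1 = 1/(1+e^{-1.4960}) = 0.8170
P_2 = 1/(1+e^{0.0000}) = 0.5000
L = P_1 × (1−P_2) = 0.8170 × 0.5000 = 0.40849

0.4085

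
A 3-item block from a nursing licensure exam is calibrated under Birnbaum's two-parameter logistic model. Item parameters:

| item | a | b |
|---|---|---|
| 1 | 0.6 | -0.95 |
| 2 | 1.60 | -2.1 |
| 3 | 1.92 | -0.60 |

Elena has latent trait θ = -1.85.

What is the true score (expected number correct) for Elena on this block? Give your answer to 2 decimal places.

P(θ) = 1 / (1 + exp(−a(θ − b)))
P_1 = 1/(1+e^{0.5400}) = 0.3682
P_2 = 1/(1+e^{-0.4000}) = 0.5987
P_3 = 1/(1+e^{2.4000}) = 0.0832
E[score] = 0.3682 + 0.5987 + 0.0832 = 1.0500

1.05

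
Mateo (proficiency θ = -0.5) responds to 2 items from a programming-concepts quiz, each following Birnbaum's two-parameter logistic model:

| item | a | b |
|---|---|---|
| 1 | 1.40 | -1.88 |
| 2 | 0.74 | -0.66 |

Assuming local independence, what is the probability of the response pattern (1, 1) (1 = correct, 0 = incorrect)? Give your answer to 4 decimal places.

0.4626

P(θ) = 1 / (1 + exp(−a(θ − b)))
P_1 = 1/(1+e^{-1.9320}) = 0.8735
P_2 = 1/(1+e^{-0.1184}) = 0.5296
L = P_1 × P_2 = 0.8735 × 0.5296 = 0.46256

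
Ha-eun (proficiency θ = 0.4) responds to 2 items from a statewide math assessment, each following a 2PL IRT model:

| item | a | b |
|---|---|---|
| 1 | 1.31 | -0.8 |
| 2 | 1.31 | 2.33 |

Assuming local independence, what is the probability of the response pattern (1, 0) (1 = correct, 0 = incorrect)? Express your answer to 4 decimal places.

0.7669

P(θ) = 1 / (1 + exp(−a(θ − b)))
P_1 = 1/(1+e^{-1.5720}) = 0.8281
P_2 = 1/(1+e^{2.5283}) = 0.0739
L = P_1 × (1−P_2) = 0.8281 × 0.9261 = 0.76688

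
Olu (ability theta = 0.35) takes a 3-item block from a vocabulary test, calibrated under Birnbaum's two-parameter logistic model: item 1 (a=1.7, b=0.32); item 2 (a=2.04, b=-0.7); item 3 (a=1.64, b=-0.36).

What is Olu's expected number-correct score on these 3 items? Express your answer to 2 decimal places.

P(theta) = 1 / (1 + exp(−a(theta − b)))
P_1 = 1/(1+e^{-0.0510}) = 0.5127
P_2 = 1/(1+e^{-2.1420}) = 0.8949
P_3 = 1/(1+e^{-1.1644}) = 0.7621
E[score] = 0.5127 + 0.8949 + 0.7621 = 2.1698

2.17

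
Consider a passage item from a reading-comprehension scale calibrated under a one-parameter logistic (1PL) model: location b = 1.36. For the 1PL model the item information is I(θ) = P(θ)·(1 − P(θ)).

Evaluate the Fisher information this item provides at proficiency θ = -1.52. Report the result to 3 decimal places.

P = 1/(1+e^{2.8800}) = 0.0532
P(1−P) = 0.0532 × 0.9468 = 0.0503
I = P(1−P) = 0.05033

0.050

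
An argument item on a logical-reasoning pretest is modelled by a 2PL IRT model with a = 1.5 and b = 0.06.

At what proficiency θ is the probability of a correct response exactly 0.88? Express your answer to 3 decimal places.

P(θ) = 1 / (1 + exp(−a(θ − b)))
logit = ln(0.8800/0.1200) = 1.9924
θ = b + logit/(a) = 0.06 + 1.9924/1.5000 = 1.3883

1.388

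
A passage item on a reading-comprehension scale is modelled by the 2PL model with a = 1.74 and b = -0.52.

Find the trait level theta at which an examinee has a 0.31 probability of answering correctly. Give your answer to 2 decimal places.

P(theta) = 1 / (1 + exp(−a(theta − b)))
logit = ln(0.3100/0.6900) = -0.8001
theta = b + logit/(a) = -0.52 + (-0.8001)/1.7400 = -0.9798

-0.98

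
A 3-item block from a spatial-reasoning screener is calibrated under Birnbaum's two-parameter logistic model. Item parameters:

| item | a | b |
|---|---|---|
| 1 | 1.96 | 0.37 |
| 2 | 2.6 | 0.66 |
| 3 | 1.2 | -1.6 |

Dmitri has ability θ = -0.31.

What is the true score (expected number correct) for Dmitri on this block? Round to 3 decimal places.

P(θ) = 1 / (1 + exp(−a(θ − b)))
P_1 = 1/(1+e^{1.3328}) = 0.2087
P_2 = 1/(1+e^{2.5220}) = 0.0743
P_3 = 1/(1+e^{-1.5480}) = 0.8246
E[score] = 0.2087 + 0.0743 + 0.8246 = 1.1077

1.108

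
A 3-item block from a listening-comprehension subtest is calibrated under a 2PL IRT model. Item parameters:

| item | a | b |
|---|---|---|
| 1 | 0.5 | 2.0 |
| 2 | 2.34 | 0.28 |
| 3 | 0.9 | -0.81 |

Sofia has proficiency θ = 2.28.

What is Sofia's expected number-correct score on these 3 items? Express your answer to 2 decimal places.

P(θ) = 1 / (1 + exp(−a(θ − b)))
P_1 = 1/(1+e^{-0.1400}) = 0.5349
P_2 = 1/(1+e^{-4.6800}) = 0.9908
P_3 = 1/(1+e^{-2.7810}) = 0.9416
E[score] = 0.5349 + 0.9908 + 0.9416 = 2.4674

2.47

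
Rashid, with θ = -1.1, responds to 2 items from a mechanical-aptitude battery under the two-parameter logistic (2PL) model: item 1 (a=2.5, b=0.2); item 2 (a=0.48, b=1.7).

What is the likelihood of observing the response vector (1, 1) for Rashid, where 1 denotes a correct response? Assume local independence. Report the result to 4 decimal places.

P(θ) = 1 / (1 + exp(−a(θ − b)))
P_1 = 1/(1+e^{3.2500}) = 0.0373
P_2 = 1/(1+e^{1.3440}) = 0.2069
L = P_1 × P_2 = 0.0373 × 0.2069 = 0.00772

0.0077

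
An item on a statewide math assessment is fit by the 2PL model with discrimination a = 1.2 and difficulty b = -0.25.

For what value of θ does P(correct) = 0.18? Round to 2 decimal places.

-1.51

P(θ) = 1 / (1 + exp(−a(θ − b)))
logit = ln(0.1800/0.8200) = -1.5163
θ = b + logit/(a) = -0.25 + (-1.5163)/1.2000 = -1.5136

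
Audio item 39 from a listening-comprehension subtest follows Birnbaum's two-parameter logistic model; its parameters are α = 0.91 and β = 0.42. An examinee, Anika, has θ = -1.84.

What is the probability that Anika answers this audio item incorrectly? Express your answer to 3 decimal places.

P(θ) = 1 / (1 + exp(−α(θ − β)))
Exponent: 0.91 × (-1.84 − 0.42) = -2.0566
1/(1 + e^{2.0566}) = 0.1134
P(incorrect) = 1 − 0.1134 = 0.8866

0.887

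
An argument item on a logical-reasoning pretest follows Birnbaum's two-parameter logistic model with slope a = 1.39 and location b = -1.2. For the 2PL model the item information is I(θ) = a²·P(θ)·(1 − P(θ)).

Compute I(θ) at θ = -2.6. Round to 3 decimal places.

P = 1/(1+e^{1.9460}) = 0.1250
P(1−P) = 0.1250 × 0.8750 = 0.1094
I = a² × P(1−P) = 1.39² × 0.1094 = 0.21131

0.211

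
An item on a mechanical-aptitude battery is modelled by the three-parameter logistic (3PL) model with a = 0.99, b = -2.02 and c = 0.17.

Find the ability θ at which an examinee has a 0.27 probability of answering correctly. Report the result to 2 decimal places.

P(θ) = c + (1 − c) · 1 / (1 + exp(−a(θ − b)))
Remove guessing floor: (0.27 − 0.17)/(1 − 0.17) = 0.1205
logit = ln(0.1205/0.8795) = -1.9879
θ = b + logit/(a) = -2.02 + (-1.9879)/0.9900 = -4.0280

-4.03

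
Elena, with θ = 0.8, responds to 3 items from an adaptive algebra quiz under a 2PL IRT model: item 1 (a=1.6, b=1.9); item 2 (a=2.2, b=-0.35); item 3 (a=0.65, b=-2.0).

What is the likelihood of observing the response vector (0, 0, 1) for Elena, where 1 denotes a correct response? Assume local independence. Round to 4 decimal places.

P(θ) = 1 / (1 + exp(−a(θ − b)))
P_1 = 1/(1+e^{1.7600}) = 0.1468
P_2 = 1/(1+e^{-2.5300}) = 0.9262
P_3 = 1/(1+e^{-1.8200}) = 0.8606
L = (1−P_1) × (1−P_2) × P_3 = 0.8532 × 0.0738 × 0.8606 = 0.05417

0.0542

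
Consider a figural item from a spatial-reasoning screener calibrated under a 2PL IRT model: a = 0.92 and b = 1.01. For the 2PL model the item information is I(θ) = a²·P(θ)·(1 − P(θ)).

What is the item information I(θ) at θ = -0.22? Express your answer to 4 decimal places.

P = 1/(1+e^{1.1316}) = 0.2439
P(1−P) = 0.2439 × 0.7561 = 0.1844
I = a² × P(1−P) = 0.92² × 0.1844 = 0.15607

0.1561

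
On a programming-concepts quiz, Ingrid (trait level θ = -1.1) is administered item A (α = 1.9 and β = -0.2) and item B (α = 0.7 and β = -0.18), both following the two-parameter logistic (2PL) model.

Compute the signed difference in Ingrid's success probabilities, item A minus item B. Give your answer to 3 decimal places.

P(θ) = 1 / (1 + exp(−α(θ − β)))
P_A = 0.1532
P_B = 0.3443
P_A − P_B = -0.1912

-0.191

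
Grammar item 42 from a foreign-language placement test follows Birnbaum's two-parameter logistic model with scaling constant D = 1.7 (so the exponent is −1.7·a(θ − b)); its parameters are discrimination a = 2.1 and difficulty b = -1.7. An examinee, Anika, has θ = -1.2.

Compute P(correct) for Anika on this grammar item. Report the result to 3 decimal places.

P(θ) = 1 / (1 + exp(−D·a(θ − b)))
Exponent: 1.7 × 2.1 × (-1.2 − (-1.7)) = 1.7850
1/(1 + e^{-1.7850}) = 0.8563
P = 0.8563

0.856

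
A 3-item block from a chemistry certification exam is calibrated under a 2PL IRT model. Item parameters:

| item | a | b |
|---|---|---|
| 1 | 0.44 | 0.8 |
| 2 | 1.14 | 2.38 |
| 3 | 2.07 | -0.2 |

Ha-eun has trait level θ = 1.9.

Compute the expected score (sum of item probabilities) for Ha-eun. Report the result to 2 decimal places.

1.97

P(θ) = 1 / (1 + exp(−a(θ − b)))
P_1 = 1/(1+e^{-0.4840}) = 0.6187
P_2 = 1/(1+e^{0.5472}) = 0.3665
P_3 = 1/(1+e^{-4.3470}) = 0.9872
E[score] = 0.6187 + 0.3665 + 0.9872 = 1.9724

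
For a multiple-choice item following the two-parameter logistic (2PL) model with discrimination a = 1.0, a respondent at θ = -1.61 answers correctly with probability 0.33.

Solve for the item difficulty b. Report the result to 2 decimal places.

-0.90

P(θ) = 1 / (1 + exp(−a(θ − b)))
logit(0.33) = ln(0.33/0.67) = -0.7082
b = θ − logit/(a) = -1.61 − (-0.7082)/1.0000 = -0.9018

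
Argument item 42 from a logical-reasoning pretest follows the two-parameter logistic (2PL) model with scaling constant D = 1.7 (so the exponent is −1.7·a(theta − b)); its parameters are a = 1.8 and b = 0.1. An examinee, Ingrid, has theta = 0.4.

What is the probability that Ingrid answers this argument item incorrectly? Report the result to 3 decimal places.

0.285

P(theta) = 1 / (1 + exp(−D·a(theta − b)))
Exponent: 1.7 × 1.8 × (0.4 − 0.1) = 0.9180
1/(1 + e^{-0.9180}) = 0.7146
P = 0.7146
P(incorrect) = 1 − 0.7146 = 0.2854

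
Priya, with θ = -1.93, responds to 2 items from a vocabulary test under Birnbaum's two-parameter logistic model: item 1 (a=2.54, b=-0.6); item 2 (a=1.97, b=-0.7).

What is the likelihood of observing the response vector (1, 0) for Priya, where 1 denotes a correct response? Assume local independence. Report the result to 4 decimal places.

P(θ) = 1 / (1 + exp(−a(θ − b)))
P_1 = 1/(1+e^{3.3782}) = 0.0330
P_2 = 1/(1+e^{2.4231}) = 0.0814
L = P_1 × (1−P_2) = 0.0330 × 0.9186 = 0.03030

0.0303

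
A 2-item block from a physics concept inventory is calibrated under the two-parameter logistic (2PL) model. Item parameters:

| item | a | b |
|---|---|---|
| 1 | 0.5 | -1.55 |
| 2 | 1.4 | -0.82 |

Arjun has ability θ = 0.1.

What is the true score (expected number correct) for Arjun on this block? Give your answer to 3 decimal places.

1.479

P(θ) = 1 / (1 + exp(−a(θ − b)))
P_1 = 1/(1+e^{-0.8250}) = 0.6953
P_2 = 1/(1+e^{-1.2880}) = 0.7838
E[score] = 0.6953 + 0.7838 = 1.4791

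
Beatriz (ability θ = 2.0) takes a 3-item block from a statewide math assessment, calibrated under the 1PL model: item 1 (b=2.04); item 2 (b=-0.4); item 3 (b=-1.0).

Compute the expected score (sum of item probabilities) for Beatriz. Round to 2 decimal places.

2.36

P(θ) = 1 / (1 + exp(−(θ − b)))
P_1 = 1/(1+e^{0.0400}) = 0.4900
P_2 = 1/(1+e^{-2.4000}) = 0.9168
P_3 = 1/(1+e^{-3.0000}) = 0.9526
E[score] = 0.4900 + 0.9168 + 0.9526 = 2.3594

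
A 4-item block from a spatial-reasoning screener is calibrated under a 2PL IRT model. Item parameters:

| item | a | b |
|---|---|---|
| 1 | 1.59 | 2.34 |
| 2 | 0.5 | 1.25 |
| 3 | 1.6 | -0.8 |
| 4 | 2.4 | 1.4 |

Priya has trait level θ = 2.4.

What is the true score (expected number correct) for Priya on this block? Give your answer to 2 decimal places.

P(θ) = 1 / (1 + exp(−a(θ − b)))
P_1 = 1/(1+e^{-0.0954}) = 0.5238
P_2 = 1/(1+e^{-0.5750}) = 0.6399
P_3 = 1/(1+e^{-5.1200}) = 0.9941
P_4 = 1/(1+e^{-2.4000}) = 0.9168
E[score] = 0.5238 + 0.6399 + 0.9941 + 0.9168 = 3.0746

3.07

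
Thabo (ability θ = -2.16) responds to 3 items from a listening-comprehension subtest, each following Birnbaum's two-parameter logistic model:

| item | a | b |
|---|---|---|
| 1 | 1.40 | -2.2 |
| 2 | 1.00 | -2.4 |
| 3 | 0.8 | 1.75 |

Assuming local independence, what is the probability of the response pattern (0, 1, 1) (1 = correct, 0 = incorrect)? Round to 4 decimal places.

P(θ) = 1 / (1 + exp(−a(θ − b)))
P_1 = 1/(1+e^{-0.0560}) = 0.5140
P_2 = 1/(1+e^{-0.2400}) = 0.5597
P_3 = 1/(1+e^{3.1280}) = 0.0420
L = (1−P_1) × P_2 × P_3 = 0.4860 × 0.5597 × 0.0420 = 0.01142

0.0114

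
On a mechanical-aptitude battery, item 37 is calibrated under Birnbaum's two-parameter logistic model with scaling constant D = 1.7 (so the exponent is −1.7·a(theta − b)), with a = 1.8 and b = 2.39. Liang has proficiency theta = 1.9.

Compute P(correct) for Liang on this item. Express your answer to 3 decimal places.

0.183

P(theta) = 1 / (1 + exp(−D·a(theta − b)))
Exponent: 1.7 × 1.8 × (1.9 − 2.39) = -1.4994
1/(1 + e^{1.4994}) = 0.1825
P = 0.1825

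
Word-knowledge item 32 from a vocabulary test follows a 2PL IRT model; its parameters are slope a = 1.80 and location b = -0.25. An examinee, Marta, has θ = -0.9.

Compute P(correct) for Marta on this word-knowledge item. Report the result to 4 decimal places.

0.2369

P(θ) = 1 / (1 + exp(−a(θ − b)))
Exponent: 1.80 × (-0.9 − (-0.25)) = -1.1700
1/(1 + e^{1.1700}) = 0.2369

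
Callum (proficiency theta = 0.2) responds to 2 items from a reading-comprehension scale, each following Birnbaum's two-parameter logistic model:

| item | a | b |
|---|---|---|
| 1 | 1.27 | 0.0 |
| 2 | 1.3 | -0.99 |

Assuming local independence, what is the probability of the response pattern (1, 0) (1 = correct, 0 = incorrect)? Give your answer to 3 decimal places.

0.099

P(theta) = 1 / (1 + exp(−a(theta − b)))
P_1 = 1/(1+e^{-0.2540}) = 0.5632
P_2 = 1/(1+e^{-1.5470}) = 0.8245
L = P_1 × (1−P_2) = 0.5632 × 0.1755 = 0.09885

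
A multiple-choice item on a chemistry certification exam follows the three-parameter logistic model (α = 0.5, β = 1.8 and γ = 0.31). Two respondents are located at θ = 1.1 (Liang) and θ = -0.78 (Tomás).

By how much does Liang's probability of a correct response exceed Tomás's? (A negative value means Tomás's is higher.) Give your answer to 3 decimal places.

P(θ) = γ + (1 − γ) · 1 / (1 + exp(−α(θ − β)))
P(Liang) = 0.5952  [exponent -0.3500]
P(Tomás) = 0.4589  [exponent -1.2900]
Difference = 0.5952 − 0.4589 = 0.1363

0.136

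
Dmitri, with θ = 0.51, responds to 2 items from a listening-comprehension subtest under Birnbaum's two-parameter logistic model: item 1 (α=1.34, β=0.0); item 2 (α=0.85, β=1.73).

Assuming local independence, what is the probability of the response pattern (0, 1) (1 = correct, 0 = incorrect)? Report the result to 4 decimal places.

0.0878

P(θ) = 1 / (1 + exp(−α(θ − β)))
P_1 = 1/(1+e^{-0.6834}) = 0.6645
P_2 = 1/(1+e^{1.0370}) = 0.2617
L = (1−P_1) × P_2 = 0.3355 × 0.2617 = 0.08781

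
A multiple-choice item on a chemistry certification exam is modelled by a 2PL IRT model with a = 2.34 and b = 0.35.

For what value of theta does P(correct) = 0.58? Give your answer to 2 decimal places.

P(theta) = 1 / (1 + exp(−a(theta − b)))
logit = ln(0.5800/0.4200) = 0.3228
theta = b + logit/(a) = 0.35 + 0.3228/2.3400 = 0.4879

0.49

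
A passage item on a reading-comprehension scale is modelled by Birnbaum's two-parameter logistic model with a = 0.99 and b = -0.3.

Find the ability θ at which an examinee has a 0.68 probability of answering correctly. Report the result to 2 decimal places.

P(θ) = 1 / (1 + exp(−a(θ − b)))
logit = ln(0.6800/0.3200) = 0.7538
θ = b + logit/(a) = -0.3 + 0.7538/0.9900 = 0.4614

0.46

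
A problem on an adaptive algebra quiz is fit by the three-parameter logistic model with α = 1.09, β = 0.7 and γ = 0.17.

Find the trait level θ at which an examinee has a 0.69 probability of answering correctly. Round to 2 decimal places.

P(θ) = γ + (1 − γ) · 1 / (1 + exp(−α(θ − β)))
Remove guessing floor: (0.69 − 0.17)/(1 − 0.17) = 0.6265
logit = ln(0.6265/0.3735) = 0.5173
θ = β + logit/(α) = 0.7 + 0.5173/1.0900 = 1.1745

1.17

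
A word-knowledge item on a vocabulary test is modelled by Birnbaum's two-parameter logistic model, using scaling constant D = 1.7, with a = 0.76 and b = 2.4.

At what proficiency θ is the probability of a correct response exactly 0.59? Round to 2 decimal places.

P(θ) = 1 / (1 + exp(−D·a(θ − b)))
logit = ln(0.5900/0.4100) = 0.3640
θ = b + logit/(1.7·a) = 2.4 + 0.3640/1.2920 = 2.6817

2.68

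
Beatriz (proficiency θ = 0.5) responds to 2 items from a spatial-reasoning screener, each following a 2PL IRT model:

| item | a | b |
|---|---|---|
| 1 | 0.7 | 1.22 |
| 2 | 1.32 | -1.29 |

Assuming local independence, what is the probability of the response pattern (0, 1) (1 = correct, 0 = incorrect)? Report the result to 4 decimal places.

P(θ) = 1 / (1 + exp(−a(θ − b)))
P_1 = 1/(1+e^{0.5040}) = 0.3766
P_2 = 1/(1+e^{-2.3628}) = 0.9139
L = (1−P_1) × P_2 = 0.6234 × 0.9139 = 0.56975

0.5698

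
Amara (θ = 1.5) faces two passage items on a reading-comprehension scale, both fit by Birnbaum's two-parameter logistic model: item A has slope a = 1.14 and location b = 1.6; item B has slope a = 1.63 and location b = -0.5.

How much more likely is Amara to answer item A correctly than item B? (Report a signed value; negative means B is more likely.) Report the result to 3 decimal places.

P(θ) = 1 / (1 + exp(−a(θ − b)))
P_A = 0.4715
P_B = 0.9630
P_A − P_B = -0.4915

-0.491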